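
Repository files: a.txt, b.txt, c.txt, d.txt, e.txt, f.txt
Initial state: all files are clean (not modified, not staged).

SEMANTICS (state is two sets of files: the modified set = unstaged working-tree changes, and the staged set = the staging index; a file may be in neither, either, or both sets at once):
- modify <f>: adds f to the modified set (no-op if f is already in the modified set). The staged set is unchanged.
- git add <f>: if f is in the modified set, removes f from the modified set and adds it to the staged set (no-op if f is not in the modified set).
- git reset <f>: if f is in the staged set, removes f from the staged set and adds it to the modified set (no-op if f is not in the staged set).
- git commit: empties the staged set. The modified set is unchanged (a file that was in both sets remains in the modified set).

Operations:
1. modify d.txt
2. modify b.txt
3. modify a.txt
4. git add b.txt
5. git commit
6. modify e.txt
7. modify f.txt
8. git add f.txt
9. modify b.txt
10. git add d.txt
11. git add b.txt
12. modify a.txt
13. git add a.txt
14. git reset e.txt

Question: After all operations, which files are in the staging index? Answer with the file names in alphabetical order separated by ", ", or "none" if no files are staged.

After op 1 (modify d.txt): modified={d.txt} staged={none}
After op 2 (modify b.txt): modified={b.txt, d.txt} staged={none}
After op 3 (modify a.txt): modified={a.txt, b.txt, d.txt} staged={none}
After op 4 (git add b.txt): modified={a.txt, d.txt} staged={b.txt}
After op 5 (git commit): modified={a.txt, d.txt} staged={none}
After op 6 (modify e.txt): modified={a.txt, d.txt, e.txt} staged={none}
After op 7 (modify f.txt): modified={a.txt, d.txt, e.txt, f.txt} staged={none}
After op 8 (git add f.txt): modified={a.txt, d.txt, e.txt} staged={f.txt}
After op 9 (modify b.txt): modified={a.txt, b.txt, d.txt, e.txt} staged={f.txt}
After op 10 (git add d.txt): modified={a.txt, b.txt, e.txt} staged={d.txt, f.txt}
After op 11 (git add b.txt): modified={a.txt, e.txt} staged={b.txt, d.txt, f.txt}
After op 12 (modify a.txt): modified={a.txt, e.txt} staged={b.txt, d.txt, f.txt}
After op 13 (git add a.txt): modified={e.txt} staged={a.txt, b.txt, d.txt, f.txt}
After op 14 (git reset e.txt): modified={e.txt} staged={a.txt, b.txt, d.txt, f.txt}

Answer: a.txt, b.txt, d.txt, f.txt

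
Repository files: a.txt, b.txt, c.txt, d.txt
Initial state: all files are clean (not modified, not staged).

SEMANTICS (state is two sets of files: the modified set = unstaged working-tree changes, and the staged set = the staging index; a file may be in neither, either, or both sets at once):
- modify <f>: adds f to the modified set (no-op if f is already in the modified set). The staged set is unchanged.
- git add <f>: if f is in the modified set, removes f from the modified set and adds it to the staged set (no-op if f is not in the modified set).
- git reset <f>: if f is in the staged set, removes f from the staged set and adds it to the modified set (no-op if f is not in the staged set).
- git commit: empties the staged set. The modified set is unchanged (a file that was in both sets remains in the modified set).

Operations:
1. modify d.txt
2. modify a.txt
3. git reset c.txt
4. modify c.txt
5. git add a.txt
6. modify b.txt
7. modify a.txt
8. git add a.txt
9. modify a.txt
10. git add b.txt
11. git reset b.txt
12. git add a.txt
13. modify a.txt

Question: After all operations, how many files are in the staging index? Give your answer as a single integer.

After op 1 (modify d.txt): modified={d.txt} staged={none}
After op 2 (modify a.txt): modified={a.txt, d.txt} staged={none}
After op 3 (git reset c.txt): modified={a.txt, d.txt} staged={none}
After op 4 (modify c.txt): modified={a.txt, c.txt, d.txt} staged={none}
After op 5 (git add a.txt): modified={c.txt, d.txt} staged={a.txt}
After op 6 (modify b.txt): modified={b.txt, c.txt, d.txt} staged={a.txt}
After op 7 (modify a.txt): modified={a.txt, b.txt, c.txt, d.txt} staged={a.txt}
After op 8 (git add a.txt): modified={b.txt, c.txt, d.txt} staged={a.txt}
After op 9 (modify a.txt): modified={a.txt, b.txt, c.txt, d.txt} staged={a.txt}
After op 10 (git add b.txt): modified={a.txt, c.txt, d.txt} staged={a.txt, b.txt}
After op 11 (git reset b.txt): modified={a.txt, b.txt, c.txt, d.txt} staged={a.txt}
After op 12 (git add a.txt): modified={b.txt, c.txt, d.txt} staged={a.txt}
After op 13 (modify a.txt): modified={a.txt, b.txt, c.txt, d.txt} staged={a.txt}
Final staged set: {a.txt} -> count=1

Answer: 1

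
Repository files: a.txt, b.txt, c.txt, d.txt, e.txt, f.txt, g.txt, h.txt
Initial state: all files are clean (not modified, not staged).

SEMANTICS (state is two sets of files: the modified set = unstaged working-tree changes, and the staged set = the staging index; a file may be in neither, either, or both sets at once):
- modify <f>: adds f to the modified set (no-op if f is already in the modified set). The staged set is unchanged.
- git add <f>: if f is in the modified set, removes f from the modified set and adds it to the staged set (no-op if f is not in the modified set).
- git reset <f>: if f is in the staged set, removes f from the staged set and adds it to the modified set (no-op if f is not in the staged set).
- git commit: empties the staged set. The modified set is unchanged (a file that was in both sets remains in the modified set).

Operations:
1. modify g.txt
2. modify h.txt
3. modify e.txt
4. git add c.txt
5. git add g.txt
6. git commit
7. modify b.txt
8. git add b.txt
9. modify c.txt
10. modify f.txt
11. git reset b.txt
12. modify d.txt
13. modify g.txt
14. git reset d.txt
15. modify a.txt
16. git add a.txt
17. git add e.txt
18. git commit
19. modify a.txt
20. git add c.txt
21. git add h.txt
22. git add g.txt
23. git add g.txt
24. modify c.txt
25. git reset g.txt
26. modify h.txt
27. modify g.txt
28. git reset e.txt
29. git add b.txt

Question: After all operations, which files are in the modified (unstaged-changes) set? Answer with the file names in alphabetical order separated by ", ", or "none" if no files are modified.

After op 1 (modify g.txt): modified={g.txt} staged={none}
After op 2 (modify h.txt): modified={g.txt, h.txt} staged={none}
After op 3 (modify e.txt): modified={e.txt, g.txt, h.txt} staged={none}
After op 4 (git add c.txt): modified={e.txt, g.txt, h.txt} staged={none}
After op 5 (git add g.txt): modified={e.txt, h.txt} staged={g.txt}
After op 6 (git commit): modified={e.txt, h.txt} staged={none}
After op 7 (modify b.txt): modified={b.txt, e.txt, h.txt} staged={none}
After op 8 (git add b.txt): modified={e.txt, h.txt} staged={b.txt}
After op 9 (modify c.txt): modified={c.txt, e.txt, h.txt} staged={b.txt}
After op 10 (modify f.txt): modified={c.txt, e.txt, f.txt, h.txt} staged={b.txt}
After op 11 (git reset b.txt): modified={b.txt, c.txt, e.txt, f.txt, h.txt} staged={none}
After op 12 (modify d.txt): modified={b.txt, c.txt, d.txt, e.txt, f.txt, h.txt} staged={none}
After op 13 (modify g.txt): modified={b.txt, c.txt, d.txt, e.txt, f.txt, g.txt, h.txt} staged={none}
After op 14 (git reset d.txt): modified={b.txt, c.txt, d.txt, e.txt, f.txt, g.txt, h.txt} staged={none}
After op 15 (modify a.txt): modified={a.txt, b.txt, c.txt, d.txt, e.txt, f.txt, g.txt, h.txt} staged={none}
After op 16 (git add a.txt): modified={b.txt, c.txt, d.txt, e.txt, f.txt, g.txt, h.txt} staged={a.txt}
After op 17 (git add e.txt): modified={b.txt, c.txt, d.txt, f.txt, g.txt, h.txt} staged={a.txt, e.txt}
After op 18 (git commit): modified={b.txt, c.txt, d.txt, f.txt, g.txt, h.txt} staged={none}
After op 19 (modify a.txt): modified={a.txt, b.txt, c.txt, d.txt, f.txt, g.txt, h.txt} staged={none}
After op 20 (git add c.txt): modified={a.txt, b.txt, d.txt, f.txt, g.txt, h.txt} staged={c.txt}
After op 21 (git add h.txt): modified={a.txt, b.txt, d.txt, f.txt, g.txt} staged={c.txt, h.txt}
After op 22 (git add g.txt): modified={a.txt, b.txt, d.txt, f.txt} staged={c.txt, g.txt, h.txt}
After op 23 (git add g.txt): modified={a.txt, b.txt, d.txt, f.txt} staged={c.txt, g.txt, h.txt}
After op 24 (modify c.txt): modified={a.txt, b.txt, c.txt, d.txt, f.txt} staged={c.txt, g.txt, h.txt}
After op 25 (git reset g.txt): modified={a.txt, b.txt, c.txt, d.txt, f.txt, g.txt} staged={c.txt, h.txt}
After op 26 (modify h.txt): modified={a.txt, b.txt, c.txt, d.txt, f.txt, g.txt, h.txt} staged={c.txt, h.txt}
After op 27 (modify g.txt): modified={a.txt, b.txt, c.txt, d.txt, f.txt, g.txt, h.txt} staged={c.txt, h.txt}
After op 28 (git reset e.txt): modified={a.txt, b.txt, c.txt, d.txt, f.txt, g.txt, h.txt} staged={c.txt, h.txt}
After op 29 (git add b.txt): modified={a.txt, c.txt, d.txt, f.txt, g.txt, h.txt} staged={b.txt, c.txt, h.txt}

Answer: a.txt, c.txt, d.txt, f.txt, g.txt, h.txt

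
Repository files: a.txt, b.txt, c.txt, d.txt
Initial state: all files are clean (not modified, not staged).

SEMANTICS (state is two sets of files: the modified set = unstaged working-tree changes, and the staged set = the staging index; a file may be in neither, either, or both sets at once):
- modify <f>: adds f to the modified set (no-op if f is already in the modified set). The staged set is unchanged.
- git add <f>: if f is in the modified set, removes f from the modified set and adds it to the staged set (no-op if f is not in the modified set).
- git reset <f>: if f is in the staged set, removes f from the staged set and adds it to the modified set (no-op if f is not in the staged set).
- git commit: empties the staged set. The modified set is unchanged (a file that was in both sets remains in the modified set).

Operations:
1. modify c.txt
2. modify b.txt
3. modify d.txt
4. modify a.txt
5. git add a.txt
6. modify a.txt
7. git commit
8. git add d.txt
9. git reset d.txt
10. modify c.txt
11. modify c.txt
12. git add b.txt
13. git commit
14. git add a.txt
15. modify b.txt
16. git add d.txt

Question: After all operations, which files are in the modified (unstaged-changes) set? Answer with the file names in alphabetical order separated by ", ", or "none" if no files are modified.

Answer: b.txt, c.txt

Derivation:
After op 1 (modify c.txt): modified={c.txt} staged={none}
After op 2 (modify b.txt): modified={b.txt, c.txt} staged={none}
After op 3 (modify d.txt): modified={b.txt, c.txt, d.txt} staged={none}
After op 4 (modify a.txt): modified={a.txt, b.txt, c.txt, d.txt} staged={none}
After op 5 (git add a.txt): modified={b.txt, c.txt, d.txt} staged={a.txt}
After op 6 (modify a.txt): modified={a.txt, b.txt, c.txt, d.txt} staged={a.txt}
After op 7 (git commit): modified={a.txt, b.txt, c.txt, d.txt} staged={none}
After op 8 (git add d.txt): modified={a.txt, b.txt, c.txt} staged={d.txt}
After op 9 (git reset d.txt): modified={a.txt, b.txt, c.txt, d.txt} staged={none}
After op 10 (modify c.txt): modified={a.txt, b.txt, c.txt, d.txt} staged={none}
After op 11 (modify c.txt): modified={a.txt, b.txt, c.txt, d.txt} staged={none}
After op 12 (git add b.txt): modified={a.txt, c.txt, d.txt} staged={b.txt}
After op 13 (git commit): modified={a.txt, c.txt, d.txt} staged={none}
After op 14 (git add a.txt): modified={c.txt, d.txt} staged={a.txt}
After op 15 (modify b.txt): modified={b.txt, c.txt, d.txt} staged={a.txt}
After op 16 (git add d.txt): modified={b.txt, c.txt} staged={a.txt, d.txt}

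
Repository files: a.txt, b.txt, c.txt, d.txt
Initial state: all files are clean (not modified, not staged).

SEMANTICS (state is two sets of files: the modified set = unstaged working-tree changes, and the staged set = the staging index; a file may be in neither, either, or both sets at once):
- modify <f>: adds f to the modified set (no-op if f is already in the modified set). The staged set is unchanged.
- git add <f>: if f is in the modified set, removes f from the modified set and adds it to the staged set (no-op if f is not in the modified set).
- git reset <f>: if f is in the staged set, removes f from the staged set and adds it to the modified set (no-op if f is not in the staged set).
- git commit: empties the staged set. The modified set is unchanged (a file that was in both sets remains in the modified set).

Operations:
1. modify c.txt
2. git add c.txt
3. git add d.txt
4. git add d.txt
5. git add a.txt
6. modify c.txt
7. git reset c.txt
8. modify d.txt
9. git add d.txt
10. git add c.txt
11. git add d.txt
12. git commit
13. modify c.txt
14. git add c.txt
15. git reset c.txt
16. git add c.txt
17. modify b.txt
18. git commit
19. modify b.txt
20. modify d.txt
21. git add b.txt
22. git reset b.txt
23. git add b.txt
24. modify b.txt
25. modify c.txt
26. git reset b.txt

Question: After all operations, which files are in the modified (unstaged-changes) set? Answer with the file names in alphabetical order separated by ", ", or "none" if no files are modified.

After op 1 (modify c.txt): modified={c.txt} staged={none}
After op 2 (git add c.txt): modified={none} staged={c.txt}
After op 3 (git add d.txt): modified={none} staged={c.txt}
After op 4 (git add d.txt): modified={none} staged={c.txt}
After op 5 (git add a.txt): modified={none} staged={c.txt}
After op 6 (modify c.txt): modified={c.txt} staged={c.txt}
After op 7 (git reset c.txt): modified={c.txt} staged={none}
After op 8 (modify d.txt): modified={c.txt, d.txt} staged={none}
After op 9 (git add d.txt): modified={c.txt} staged={d.txt}
After op 10 (git add c.txt): modified={none} staged={c.txt, d.txt}
After op 11 (git add d.txt): modified={none} staged={c.txt, d.txt}
After op 12 (git commit): modified={none} staged={none}
After op 13 (modify c.txt): modified={c.txt} staged={none}
After op 14 (git add c.txt): modified={none} staged={c.txt}
After op 15 (git reset c.txt): modified={c.txt} staged={none}
After op 16 (git add c.txt): modified={none} staged={c.txt}
After op 17 (modify b.txt): modified={b.txt} staged={c.txt}
After op 18 (git commit): modified={b.txt} staged={none}
After op 19 (modify b.txt): modified={b.txt} staged={none}
After op 20 (modify d.txt): modified={b.txt, d.txt} staged={none}
After op 21 (git add b.txt): modified={d.txt} staged={b.txt}
After op 22 (git reset b.txt): modified={b.txt, d.txt} staged={none}
After op 23 (git add b.txt): modified={d.txt} staged={b.txt}
After op 24 (modify b.txt): modified={b.txt, d.txt} staged={b.txt}
After op 25 (modify c.txt): modified={b.txt, c.txt, d.txt} staged={b.txt}
After op 26 (git reset b.txt): modified={b.txt, c.txt, d.txt} staged={none}

Answer: b.txt, c.txt, d.txt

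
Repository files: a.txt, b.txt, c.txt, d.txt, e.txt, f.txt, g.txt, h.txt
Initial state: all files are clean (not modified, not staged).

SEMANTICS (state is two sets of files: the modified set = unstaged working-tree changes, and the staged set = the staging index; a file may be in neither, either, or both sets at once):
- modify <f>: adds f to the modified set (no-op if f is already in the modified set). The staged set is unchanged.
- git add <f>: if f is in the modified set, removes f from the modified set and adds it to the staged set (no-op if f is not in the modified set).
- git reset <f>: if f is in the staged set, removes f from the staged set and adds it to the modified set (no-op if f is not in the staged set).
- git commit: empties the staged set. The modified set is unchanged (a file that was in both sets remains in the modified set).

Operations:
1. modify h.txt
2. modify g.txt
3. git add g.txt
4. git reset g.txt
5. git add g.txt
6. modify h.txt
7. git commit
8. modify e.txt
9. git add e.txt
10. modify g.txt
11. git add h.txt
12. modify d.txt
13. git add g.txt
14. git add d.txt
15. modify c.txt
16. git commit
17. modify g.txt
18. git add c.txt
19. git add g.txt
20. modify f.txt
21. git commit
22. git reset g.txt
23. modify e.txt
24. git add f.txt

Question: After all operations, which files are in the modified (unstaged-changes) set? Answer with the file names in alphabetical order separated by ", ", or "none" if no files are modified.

After op 1 (modify h.txt): modified={h.txt} staged={none}
After op 2 (modify g.txt): modified={g.txt, h.txt} staged={none}
After op 3 (git add g.txt): modified={h.txt} staged={g.txt}
After op 4 (git reset g.txt): modified={g.txt, h.txt} staged={none}
After op 5 (git add g.txt): modified={h.txt} staged={g.txt}
After op 6 (modify h.txt): modified={h.txt} staged={g.txt}
After op 7 (git commit): modified={h.txt} staged={none}
After op 8 (modify e.txt): modified={e.txt, h.txt} staged={none}
After op 9 (git add e.txt): modified={h.txt} staged={e.txt}
After op 10 (modify g.txt): modified={g.txt, h.txt} staged={e.txt}
After op 11 (git add h.txt): modified={g.txt} staged={e.txt, h.txt}
After op 12 (modify d.txt): modified={d.txt, g.txt} staged={e.txt, h.txt}
After op 13 (git add g.txt): modified={d.txt} staged={e.txt, g.txt, h.txt}
After op 14 (git add d.txt): modified={none} staged={d.txt, e.txt, g.txt, h.txt}
After op 15 (modify c.txt): modified={c.txt} staged={d.txt, e.txt, g.txt, h.txt}
After op 16 (git commit): modified={c.txt} staged={none}
After op 17 (modify g.txt): modified={c.txt, g.txt} staged={none}
After op 18 (git add c.txt): modified={g.txt} staged={c.txt}
After op 19 (git add g.txt): modified={none} staged={c.txt, g.txt}
After op 20 (modify f.txt): modified={f.txt} staged={c.txt, g.txt}
After op 21 (git commit): modified={f.txt} staged={none}
After op 22 (git reset g.txt): modified={f.txt} staged={none}
After op 23 (modify e.txt): modified={e.txt, f.txt} staged={none}
After op 24 (git add f.txt): modified={e.txt} staged={f.txt}

Answer: e.txt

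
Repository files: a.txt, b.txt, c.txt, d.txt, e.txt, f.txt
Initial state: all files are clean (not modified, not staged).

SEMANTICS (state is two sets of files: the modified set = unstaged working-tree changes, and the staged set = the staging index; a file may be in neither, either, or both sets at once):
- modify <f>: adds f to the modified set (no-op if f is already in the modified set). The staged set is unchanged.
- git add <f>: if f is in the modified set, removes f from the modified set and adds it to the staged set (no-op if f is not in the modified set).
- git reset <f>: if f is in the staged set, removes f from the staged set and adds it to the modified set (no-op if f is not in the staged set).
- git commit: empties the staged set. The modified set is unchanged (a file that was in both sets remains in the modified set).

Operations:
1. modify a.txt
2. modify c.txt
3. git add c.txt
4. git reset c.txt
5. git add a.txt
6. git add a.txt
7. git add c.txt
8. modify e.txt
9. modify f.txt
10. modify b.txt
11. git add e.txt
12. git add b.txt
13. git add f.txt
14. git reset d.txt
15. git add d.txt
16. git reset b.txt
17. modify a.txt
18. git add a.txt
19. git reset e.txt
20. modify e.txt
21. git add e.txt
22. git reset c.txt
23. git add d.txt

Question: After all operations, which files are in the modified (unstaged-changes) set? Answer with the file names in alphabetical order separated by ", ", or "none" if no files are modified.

Answer: b.txt, c.txt

Derivation:
After op 1 (modify a.txt): modified={a.txt} staged={none}
After op 2 (modify c.txt): modified={a.txt, c.txt} staged={none}
After op 3 (git add c.txt): modified={a.txt} staged={c.txt}
After op 4 (git reset c.txt): modified={a.txt, c.txt} staged={none}
After op 5 (git add a.txt): modified={c.txt} staged={a.txt}
After op 6 (git add a.txt): modified={c.txt} staged={a.txt}
After op 7 (git add c.txt): modified={none} staged={a.txt, c.txt}
After op 8 (modify e.txt): modified={e.txt} staged={a.txt, c.txt}
After op 9 (modify f.txt): modified={e.txt, f.txt} staged={a.txt, c.txt}
After op 10 (modify b.txt): modified={b.txt, e.txt, f.txt} staged={a.txt, c.txt}
After op 11 (git add e.txt): modified={b.txt, f.txt} staged={a.txt, c.txt, e.txt}
After op 12 (git add b.txt): modified={f.txt} staged={a.txt, b.txt, c.txt, e.txt}
After op 13 (git add f.txt): modified={none} staged={a.txt, b.txt, c.txt, e.txt, f.txt}
After op 14 (git reset d.txt): modified={none} staged={a.txt, b.txt, c.txt, e.txt, f.txt}
After op 15 (git add d.txt): modified={none} staged={a.txt, b.txt, c.txt, e.txt, f.txt}
After op 16 (git reset b.txt): modified={b.txt} staged={a.txt, c.txt, e.txt, f.txt}
After op 17 (modify a.txt): modified={a.txt, b.txt} staged={a.txt, c.txt, e.txt, f.txt}
After op 18 (git add a.txt): modified={b.txt} staged={a.txt, c.txt, e.txt, f.txt}
After op 19 (git reset e.txt): modified={b.txt, e.txt} staged={a.txt, c.txt, f.txt}
After op 20 (modify e.txt): modified={b.txt, e.txt} staged={a.txt, c.txt, f.txt}
After op 21 (git add e.txt): modified={b.txt} staged={a.txt, c.txt, e.txt, f.txt}
After op 22 (git reset c.txt): modified={b.txt, c.txt} staged={a.txt, e.txt, f.txt}
After op 23 (git add d.txt): modified={b.txt, c.txt} staged={a.txt, e.txt, f.txt}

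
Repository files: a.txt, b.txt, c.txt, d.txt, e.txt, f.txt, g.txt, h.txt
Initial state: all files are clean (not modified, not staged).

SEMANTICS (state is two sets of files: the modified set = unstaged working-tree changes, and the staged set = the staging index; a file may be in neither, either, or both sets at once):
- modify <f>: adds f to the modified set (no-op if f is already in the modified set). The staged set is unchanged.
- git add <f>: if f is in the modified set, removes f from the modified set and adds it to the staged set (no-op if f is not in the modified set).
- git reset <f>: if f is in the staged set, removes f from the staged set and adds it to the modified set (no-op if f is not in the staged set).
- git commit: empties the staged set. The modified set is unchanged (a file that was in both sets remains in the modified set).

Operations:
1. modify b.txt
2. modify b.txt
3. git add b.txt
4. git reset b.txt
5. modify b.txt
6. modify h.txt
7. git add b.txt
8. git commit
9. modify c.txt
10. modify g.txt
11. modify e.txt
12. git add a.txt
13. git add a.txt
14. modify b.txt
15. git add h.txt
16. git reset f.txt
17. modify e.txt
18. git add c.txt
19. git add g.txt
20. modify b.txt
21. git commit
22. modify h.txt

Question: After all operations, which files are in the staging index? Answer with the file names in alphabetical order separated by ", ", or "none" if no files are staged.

Answer: none

Derivation:
After op 1 (modify b.txt): modified={b.txt} staged={none}
After op 2 (modify b.txt): modified={b.txt} staged={none}
After op 3 (git add b.txt): modified={none} staged={b.txt}
After op 4 (git reset b.txt): modified={b.txt} staged={none}
After op 5 (modify b.txt): modified={b.txt} staged={none}
After op 6 (modify h.txt): modified={b.txt, h.txt} staged={none}
After op 7 (git add b.txt): modified={h.txt} staged={b.txt}
After op 8 (git commit): modified={h.txt} staged={none}
After op 9 (modify c.txt): modified={c.txt, h.txt} staged={none}
After op 10 (modify g.txt): modified={c.txt, g.txt, h.txt} staged={none}
After op 11 (modify e.txt): modified={c.txt, e.txt, g.txt, h.txt} staged={none}
After op 12 (git add a.txt): modified={c.txt, e.txt, g.txt, h.txt} staged={none}
After op 13 (git add a.txt): modified={c.txt, e.txt, g.txt, h.txt} staged={none}
After op 14 (modify b.txt): modified={b.txt, c.txt, e.txt, g.txt, h.txt} staged={none}
After op 15 (git add h.txt): modified={b.txt, c.txt, e.txt, g.txt} staged={h.txt}
After op 16 (git reset f.txt): modified={b.txt, c.txt, e.txt, g.txt} staged={h.txt}
After op 17 (modify e.txt): modified={b.txt, c.txt, e.txt, g.txt} staged={h.txt}
After op 18 (git add c.txt): modified={b.txt, e.txt, g.txt} staged={c.txt, h.txt}
After op 19 (git add g.txt): modified={b.txt, e.txt} staged={c.txt, g.txt, h.txt}
After op 20 (modify b.txt): modified={b.txt, e.txt} staged={c.txt, g.txt, h.txt}
After op 21 (git commit): modified={b.txt, e.txt} staged={none}
After op 22 (modify h.txt): modified={b.txt, e.txt, h.txt} staged={none}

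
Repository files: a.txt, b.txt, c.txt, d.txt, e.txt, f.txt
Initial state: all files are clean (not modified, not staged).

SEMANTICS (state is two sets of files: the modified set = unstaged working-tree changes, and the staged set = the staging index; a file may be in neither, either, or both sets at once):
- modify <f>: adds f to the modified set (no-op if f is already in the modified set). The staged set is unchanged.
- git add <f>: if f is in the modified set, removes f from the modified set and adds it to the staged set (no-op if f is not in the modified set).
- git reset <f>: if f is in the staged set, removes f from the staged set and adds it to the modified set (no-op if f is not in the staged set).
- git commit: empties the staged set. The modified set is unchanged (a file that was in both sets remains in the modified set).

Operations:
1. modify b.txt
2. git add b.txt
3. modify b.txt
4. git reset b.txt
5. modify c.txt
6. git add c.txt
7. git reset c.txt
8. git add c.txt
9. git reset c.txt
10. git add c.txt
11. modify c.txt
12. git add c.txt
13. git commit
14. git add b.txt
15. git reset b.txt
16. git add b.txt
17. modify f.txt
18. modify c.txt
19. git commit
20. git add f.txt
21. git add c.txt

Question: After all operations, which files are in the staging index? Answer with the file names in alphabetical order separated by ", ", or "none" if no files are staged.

Answer: c.txt, f.txt

Derivation:
After op 1 (modify b.txt): modified={b.txt} staged={none}
After op 2 (git add b.txt): modified={none} staged={b.txt}
After op 3 (modify b.txt): modified={b.txt} staged={b.txt}
After op 4 (git reset b.txt): modified={b.txt} staged={none}
After op 5 (modify c.txt): modified={b.txt, c.txt} staged={none}
After op 6 (git add c.txt): modified={b.txt} staged={c.txt}
After op 7 (git reset c.txt): modified={b.txt, c.txt} staged={none}
After op 8 (git add c.txt): modified={b.txt} staged={c.txt}
After op 9 (git reset c.txt): modified={b.txt, c.txt} staged={none}
After op 10 (git add c.txt): modified={b.txt} staged={c.txt}
After op 11 (modify c.txt): modified={b.txt, c.txt} staged={c.txt}
After op 12 (git add c.txt): modified={b.txt} staged={c.txt}
After op 13 (git commit): modified={b.txt} staged={none}
After op 14 (git add b.txt): modified={none} staged={b.txt}
After op 15 (git reset b.txt): modified={b.txt} staged={none}
After op 16 (git add b.txt): modified={none} staged={b.txt}
After op 17 (modify f.txt): modified={f.txt} staged={b.txt}
After op 18 (modify c.txt): modified={c.txt, f.txt} staged={b.txt}
After op 19 (git commit): modified={c.txt, f.txt} staged={none}
After op 20 (git add f.txt): modified={c.txt} staged={f.txt}
After op 21 (git add c.txt): modified={none} staged={c.txt, f.txt}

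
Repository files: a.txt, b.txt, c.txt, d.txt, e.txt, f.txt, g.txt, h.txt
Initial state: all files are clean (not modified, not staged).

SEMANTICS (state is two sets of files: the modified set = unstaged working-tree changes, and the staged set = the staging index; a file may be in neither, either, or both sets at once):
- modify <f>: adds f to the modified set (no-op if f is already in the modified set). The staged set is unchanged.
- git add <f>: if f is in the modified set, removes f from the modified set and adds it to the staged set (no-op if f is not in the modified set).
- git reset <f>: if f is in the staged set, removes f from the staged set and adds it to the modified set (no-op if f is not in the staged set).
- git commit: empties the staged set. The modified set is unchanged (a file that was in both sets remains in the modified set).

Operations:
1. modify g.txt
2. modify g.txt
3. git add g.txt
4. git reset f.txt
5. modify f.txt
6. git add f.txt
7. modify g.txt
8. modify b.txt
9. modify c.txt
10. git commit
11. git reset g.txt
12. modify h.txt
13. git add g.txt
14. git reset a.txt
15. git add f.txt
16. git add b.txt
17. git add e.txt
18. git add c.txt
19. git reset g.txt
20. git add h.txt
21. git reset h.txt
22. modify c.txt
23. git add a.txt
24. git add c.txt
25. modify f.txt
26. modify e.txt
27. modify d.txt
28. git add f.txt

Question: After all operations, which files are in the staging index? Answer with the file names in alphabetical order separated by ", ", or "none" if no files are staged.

After op 1 (modify g.txt): modified={g.txt} staged={none}
After op 2 (modify g.txt): modified={g.txt} staged={none}
After op 3 (git add g.txt): modified={none} staged={g.txt}
After op 4 (git reset f.txt): modified={none} staged={g.txt}
After op 5 (modify f.txt): modified={f.txt} staged={g.txt}
After op 6 (git add f.txt): modified={none} staged={f.txt, g.txt}
After op 7 (modify g.txt): modified={g.txt} staged={f.txt, g.txt}
After op 8 (modify b.txt): modified={b.txt, g.txt} staged={f.txt, g.txt}
After op 9 (modify c.txt): modified={b.txt, c.txt, g.txt} staged={f.txt, g.txt}
After op 10 (git commit): modified={b.txt, c.txt, g.txt} staged={none}
After op 11 (git reset g.txt): modified={b.txt, c.txt, g.txt} staged={none}
After op 12 (modify h.txt): modified={b.txt, c.txt, g.txt, h.txt} staged={none}
After op 13 (git add g.txt): modified={b.txt, c.txt, h.txt} staged={g.txt}
After op 14 (git reset a.txt): modified={b.txt, c.txt, h.txt} staged={g.txt}
After op 15 (git add f.txt): modified={b.txt, c.txt, h.txt} staged={g.txt}
After op 16 (git add b.txt): modified={c.txt, h.txt} staged={b.txt, g.txt}
After op 17 (git add e.txt): modified={c.txt, h.txt} staged={b.txt, g.txt}
After op 18 (git add c.txt): modified={h.txt} staged={b.txt, c.txt, g.txt}
After op 19 (git reset g.txt): modified={g.txt, h.txt} staged={b.txt, c.txt}
After op 20 (git add h.txt): modified={g.txt} staged={b.txt, c.txt, h.txt}
After op 21 (git reset h.txt): modified={g.txt, h.txt} staged={b.txt, c.txt}
After op 22 (modify c.txt): modified={c.txt, g.txt, h.txt} staged={b.txt, c.txt}
After op 23 (git add a.txt): modified={c.txt, g.txt, h.txt} staged={b.txt, c.txt}
After op 24 (git add c.txt): modified={g.txt, h.txt} staged={b.txt, c.txt}
After op 25 (modify f.txt): modified={f.txt, g.txt, h.txt} staged={b.txt, c.txt}
After op 26 (modify e.txt): modified={e.txt, f.txt, g.txt, h.txt} staged={b.txt, c.txt}
After op 27 (modify d.txt): modified={d.txt, e.txt, f.txt, g.txt, h.txt} staged={b.txt, c.txt}
After op 28 (git add f.txt): modified={d.txt, e.txt, g.txt, h.txt} staged={b.txt, c.txt, f.txt}

Answer: b.txt, c.txt, f.txt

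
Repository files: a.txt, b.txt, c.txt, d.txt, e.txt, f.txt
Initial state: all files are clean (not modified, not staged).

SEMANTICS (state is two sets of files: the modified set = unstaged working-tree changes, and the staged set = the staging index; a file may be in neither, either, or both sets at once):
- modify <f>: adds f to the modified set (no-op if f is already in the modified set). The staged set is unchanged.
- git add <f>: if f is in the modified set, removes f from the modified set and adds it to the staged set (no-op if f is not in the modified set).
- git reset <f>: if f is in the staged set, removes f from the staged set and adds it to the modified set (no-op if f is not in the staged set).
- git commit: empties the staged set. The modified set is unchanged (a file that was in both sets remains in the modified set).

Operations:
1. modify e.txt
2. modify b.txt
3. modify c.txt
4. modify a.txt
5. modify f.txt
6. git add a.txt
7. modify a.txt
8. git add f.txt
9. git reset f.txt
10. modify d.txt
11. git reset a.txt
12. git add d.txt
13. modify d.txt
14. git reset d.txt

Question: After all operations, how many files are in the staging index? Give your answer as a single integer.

Answer: 0

Derivation:
After op 1 (modify e.txt): modified={e.txt} staged={none}
After op 2 (modify b.txt): modified={b.txt, e.txt} staged={none}
After op 3 (modify c.txt): modified={b.txt, c.txt, e.txt} staged={none}
After op 4 (modify a.txt): modified={a.txt, b.txt, c.txt, e.txt} staged={none}
After op 5 (modify f.txt): modified={a.txt, b.txt, c.txt, e.txt, f.txt} staged={none}
After op 6 (git add a.txt): modified={b.txt, c.txt, e.txt, f.txt} staged={a.txt}
After op 7 (modify a.txt): modified={a.txt, b.txt, c.txt, e.txt, f.txt} staged={a.txt}
After op 8 (git add f.txt): modified={a.txt, b.txt, c.txt, e.txt} staged={a.txt, f.txt}
After op 9 (git reset f.txt): modified={a.txt, b.txt, c.txt, e.txt, f.txt} staged={a.txt}
After op 10 (modify d.txt): modified={a.txt, b.txt, c.txt, d.txt, e.txt, f.txt} staged={a.txt}
After op 11 (git reset a.txt): modified={a.txt, b.txt, c.txt, d.txt, e.txt, f.txt} staged={none}
After op 12 (git add d.txt): modified={a.txt, b.txt, c.txt, e.txt, f.txt} staged={d.txt}
After op 13 (modify d.txt): modified={a.txt, b.txt, c.txt, d.txt, e.txt, f.txt} staged={d.txt}
After op 14 (git reset d.txt): modified={a.txt, b.txt, c.txt, d.txt, e.txt, f.txt} staged={none}
Final staged set: {none} -> count=0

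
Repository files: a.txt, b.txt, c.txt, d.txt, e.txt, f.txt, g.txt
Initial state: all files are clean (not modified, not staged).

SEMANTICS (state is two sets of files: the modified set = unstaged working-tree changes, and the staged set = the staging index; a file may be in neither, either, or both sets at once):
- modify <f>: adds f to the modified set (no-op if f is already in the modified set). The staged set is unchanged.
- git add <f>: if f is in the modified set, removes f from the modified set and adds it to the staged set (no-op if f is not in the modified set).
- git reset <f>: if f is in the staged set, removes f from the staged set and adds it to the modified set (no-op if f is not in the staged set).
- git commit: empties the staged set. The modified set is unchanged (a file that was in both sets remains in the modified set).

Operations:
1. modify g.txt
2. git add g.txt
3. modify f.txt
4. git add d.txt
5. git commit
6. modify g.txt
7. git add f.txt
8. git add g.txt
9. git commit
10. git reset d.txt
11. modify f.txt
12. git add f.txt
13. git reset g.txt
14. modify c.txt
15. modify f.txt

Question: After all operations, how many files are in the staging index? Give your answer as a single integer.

Answer: 1

Derivation:
After op 1 (modify g.txt): modified={g.txt} staged={none}
After op 2 (git add g.txt): modified={none} staged={g.txt}
After op 3 (modify f.txt): modified={f.txt} staged={g.txt}
After op 4 (git add d.txt): modified={f.txt} staged={g.txt}
After op 5 (git commit): modified={f.txt} staged={none}
After op 6 (modify g.txt): modified={f.txt, g.txt} staged={none}
After op 7 (git add f.txt): modified={g.txt} staged={f.txt}
After op 8 (git add g.txt): modified={none} staged={f.txt, g.txt}
After op 9 (git commit): modified={none} staged={none}
After op 10 (git reset d.txt): modified={none} staged={none}
After op 11 (modify f.txt): modified={f.txt} staged={none}
After op 12 (git add f.txt): modified={none} staged={f.txt}
After op 13 (git reset g.txt): modified={none} staged={f.txt}
After op 14 (modify c.txt): modified={c.txt} staged={f.txt}
After op 15 (modify f.txt): modified={c.txt, f.txt} staged={f.txt}
Final staged set: {f.txt} -> count=1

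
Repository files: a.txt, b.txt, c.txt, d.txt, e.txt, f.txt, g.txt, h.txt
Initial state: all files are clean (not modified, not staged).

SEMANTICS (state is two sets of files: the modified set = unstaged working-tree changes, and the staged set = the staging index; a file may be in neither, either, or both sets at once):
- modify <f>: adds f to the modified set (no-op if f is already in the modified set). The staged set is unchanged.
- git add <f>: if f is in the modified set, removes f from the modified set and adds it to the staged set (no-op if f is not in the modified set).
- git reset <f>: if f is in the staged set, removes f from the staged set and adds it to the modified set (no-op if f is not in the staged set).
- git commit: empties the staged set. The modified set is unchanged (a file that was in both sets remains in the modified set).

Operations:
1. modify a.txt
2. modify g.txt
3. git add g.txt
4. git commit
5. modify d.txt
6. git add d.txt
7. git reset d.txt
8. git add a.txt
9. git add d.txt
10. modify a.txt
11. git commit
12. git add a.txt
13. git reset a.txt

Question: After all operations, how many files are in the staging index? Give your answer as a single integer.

After op 1 (modify a.txt): modified={a.txt} staged={none}
After op 2 (modify g.txt): modified={a.txt, g.txt} staged={none}
After op 3 (git add g.txt): modified={a.txt} staged={g.txt}
After op 4 (git commit): modified={a.txt} staged={none}
After op 5 (modify d.txt): modified={a.txt, d.txt} staged={none}
After op 6 (git add d.txt): modified={a.txt} staged={d.txt}
After op 7 (git reset d.txt): modified={a.txt, d.txt} staged={none}
After op 8 (git add a.txt): modified={d.txt} staged={a.txt}
After op 9 (git add d.txt): modified={none} staged={a.txt, d.txt}
After op 10 (modify a.txt): modified={a.txt} staged={a.txt, d.txt}
After op 11 (git commit): modified={a.txt} staged={none}
After op 12 (git add a.txt): modified={none} staged={a.txt}
After op 13 (git reset a.txt): modified={a.txt} staged={none}
Final staged set: {none} -> count=0

Answer: 0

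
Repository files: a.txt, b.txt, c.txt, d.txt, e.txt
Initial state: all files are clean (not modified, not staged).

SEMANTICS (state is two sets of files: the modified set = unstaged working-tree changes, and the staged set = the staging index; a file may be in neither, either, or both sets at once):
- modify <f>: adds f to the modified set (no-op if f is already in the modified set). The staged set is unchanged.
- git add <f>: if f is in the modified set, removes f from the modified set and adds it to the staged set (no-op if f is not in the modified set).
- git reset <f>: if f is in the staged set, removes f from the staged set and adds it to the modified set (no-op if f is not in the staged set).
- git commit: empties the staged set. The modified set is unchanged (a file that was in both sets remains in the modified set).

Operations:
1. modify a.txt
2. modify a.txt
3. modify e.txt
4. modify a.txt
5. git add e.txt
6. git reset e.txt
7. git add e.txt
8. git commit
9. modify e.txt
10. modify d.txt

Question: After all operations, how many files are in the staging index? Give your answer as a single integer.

After op 1 (modify a.txt): modified={a.txt} staged={none}
After op 2 (modify a.txt): modified={a.txt} staged={none}
After op 3 (modify e.txt): modified={a.txt, e.txt} staged={none}
After op 4 (modify a.txt): modified={a.txt, e.txt} staged={none}
After op 5 (git add e.txt): modified={a.txt} staged={e.txt}
After op 6 (git reset e.txt): modified={a.txt, e.txt} staged={none}
After op 7 (git add e.txt): modified={a.txt} staged={e.txt}
After op 8 (git commit): modified={a.txt} staged={none}
After op 9 (modify e.txt): modified={a.txt, e.txt} staged={none}
After op 10 (modify d.txt): modified={a.txt, d.txt, e.txt} staged={none}
Final staged set: {none} -> count=0

Answer: 0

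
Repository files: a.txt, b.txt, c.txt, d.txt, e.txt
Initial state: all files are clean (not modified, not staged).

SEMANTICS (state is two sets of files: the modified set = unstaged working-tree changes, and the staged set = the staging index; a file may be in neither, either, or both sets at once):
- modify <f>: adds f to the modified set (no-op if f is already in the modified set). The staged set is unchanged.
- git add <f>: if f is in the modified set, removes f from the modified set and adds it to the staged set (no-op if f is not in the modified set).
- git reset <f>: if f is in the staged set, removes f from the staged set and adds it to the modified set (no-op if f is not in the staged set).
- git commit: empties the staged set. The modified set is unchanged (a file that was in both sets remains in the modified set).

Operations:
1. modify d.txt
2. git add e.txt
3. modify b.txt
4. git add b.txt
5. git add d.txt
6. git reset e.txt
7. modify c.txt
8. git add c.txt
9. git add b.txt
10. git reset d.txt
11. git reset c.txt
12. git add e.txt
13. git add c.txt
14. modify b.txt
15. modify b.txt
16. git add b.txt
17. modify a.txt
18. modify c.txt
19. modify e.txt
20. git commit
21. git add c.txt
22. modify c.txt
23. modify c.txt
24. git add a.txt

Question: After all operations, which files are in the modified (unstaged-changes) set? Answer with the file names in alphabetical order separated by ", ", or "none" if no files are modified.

After op 1 (modify d.txt): modified={d.txt} staged={none}
After op 2 (git add e.txt): modified={d.txt} staged={none}
After op 3 (modify b.txt): modified={b.txt, d.txt} staged={none}
After op 4 (git add b.txt): modified={d.txt} staged={b.txt}
After op 5 (git add d.txt): modified={none} staged={b.txt, d.txt}
After op 6 (git reset e.txt): modified={none} staged={b.txt, d.txt}
After op 7 (modify c.txt): modified={c.txt} staged={b.txt, d.txt}
After op 8 (git add c.txt): modified={none} staged={b.txt, c.txt, d.txt}
After op 9 (git add b.txt): modified={none} staged={b.txt, c.txt, d.txt}
After op 10 (git reset d.txt): modified={d.txt} staged={b.txt, c.txt}
After op 11 (git reset c.txt): modified={c.txt, d.txt} staged={b.txt}
After op 12 (git add e.txt): modified={c.txt, d.txt} staged={b.txt}
After op 13 (git add c.txt): modified={d.txt} staged={b.txt, c.txt}
After op 14 (modify b.txt): modified={b.txt, d.txt} staged={b.txt, c.txt}
After op 15 (modify b.txt): modified={b.txt, d.txt} staged={b.txt, c.txt}
After op 16 (git add b.txt): modified={d.txt} staged={b.txt, c.txt}
After op 17 (modify a.txt): modified={a.txt, d.txt} staged={b.txt, c.txt}
After op 18 (modify c.txt): modified={a.txt, c.txt, d.txt} staged={b.txt, c.txt}
After op 19 (modify e.txt): modified={a.txt, c.txt, d.txt, e.txt} staged={b.txt, c.txt}
After op 20 (git commit): modified={a.txt, c.txt, d.txt, e.txt} staged={none}
After op 21 (git add c.txt): modified={a.txt, d.txt, e.txt} staged={c.txt}
After op 22 (modify c.txt): modified={a.txt, c.txt, d.txt, e.txt} staged={c.txt}
After op 23 (modify c.txt): modified={a.txt, c.txt, d.txt, e.txt} staged={c.txt}
After op 24 (git add a.txt): modified={c.txt, d.txt, e.txt} staged={a.txt, c.txt}

Answer: c.txt, d.txt, e.txt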